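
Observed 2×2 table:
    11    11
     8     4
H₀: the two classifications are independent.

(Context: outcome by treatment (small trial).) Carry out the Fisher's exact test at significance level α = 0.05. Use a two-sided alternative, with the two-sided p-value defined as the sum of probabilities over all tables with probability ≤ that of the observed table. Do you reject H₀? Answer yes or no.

Margins: r₁=22, r₂=12, c₁=19, c₂=15, n=34
p_obs = C(22,11)·C(12,8)/C(34,19); sum pmf over tables with pmf ≤ p_obs
p-value (two-sided) = 0.47641
At α=0.05: p ≥ α → fail to reject H₀

reject H₀: no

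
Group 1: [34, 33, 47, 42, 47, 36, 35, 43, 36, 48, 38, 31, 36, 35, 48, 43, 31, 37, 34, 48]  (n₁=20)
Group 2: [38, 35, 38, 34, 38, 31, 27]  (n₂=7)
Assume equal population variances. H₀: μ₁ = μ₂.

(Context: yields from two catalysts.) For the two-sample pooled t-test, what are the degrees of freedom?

degrees of freedom = 25

df = n₁ + n₂ − 2 = 20 + 7 − 2 = 25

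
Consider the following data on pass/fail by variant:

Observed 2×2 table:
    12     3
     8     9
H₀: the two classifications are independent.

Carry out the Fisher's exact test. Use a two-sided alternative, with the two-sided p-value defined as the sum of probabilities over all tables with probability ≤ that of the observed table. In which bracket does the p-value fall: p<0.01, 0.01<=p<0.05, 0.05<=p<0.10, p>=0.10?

Margins: r₁=15, r₂=17, c₁=20, c₂=12, n=32
p_obs = C(15,12)·C(17,8)/C(32,20); sum pmf over tables with pmf ≤ p_obs
p-value (two-sided) = 0.07587
→ bracket: 0.05<=p<0.10

p-value bracket: 0.05<=p<0.10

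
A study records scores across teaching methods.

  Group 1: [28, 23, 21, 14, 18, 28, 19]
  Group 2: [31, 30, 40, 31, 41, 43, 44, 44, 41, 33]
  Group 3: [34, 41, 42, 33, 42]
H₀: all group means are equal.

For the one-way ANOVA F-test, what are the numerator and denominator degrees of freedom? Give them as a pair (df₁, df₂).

degrees of freedom = [2, 19]

k = 3 groups, N = 22 total
df = (k−1, N−k) = (3−1, 22−3) = (2, 19)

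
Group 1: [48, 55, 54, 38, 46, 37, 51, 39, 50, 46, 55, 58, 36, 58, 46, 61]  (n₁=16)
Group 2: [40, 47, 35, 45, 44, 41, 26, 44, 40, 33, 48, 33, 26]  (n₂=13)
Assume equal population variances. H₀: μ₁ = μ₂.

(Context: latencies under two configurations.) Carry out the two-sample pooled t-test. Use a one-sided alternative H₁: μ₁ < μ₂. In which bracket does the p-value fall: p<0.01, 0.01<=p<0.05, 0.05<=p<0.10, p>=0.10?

x̄₁=48.625, s₁=8.032, n₁=16
x̄₂=38.615, s₂=7.422, n₂=13
s_p² = [15·8.032² + 12·7.422²]/27 = 60.3269
SE = √(s_p²·(1/16+1/13)) = 2.9002
t = (48.625−38.615)/2.9002 = 3.4514
df = 27
p-value (one-sided, H₁ less) = 0.99907
→ bracket: p>=0.10

p-value bracket: p>=0.10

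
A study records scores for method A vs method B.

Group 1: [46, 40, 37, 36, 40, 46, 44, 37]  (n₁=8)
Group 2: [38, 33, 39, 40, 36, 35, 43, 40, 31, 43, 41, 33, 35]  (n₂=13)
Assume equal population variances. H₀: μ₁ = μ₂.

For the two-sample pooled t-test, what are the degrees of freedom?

degrees of freedom = 19

df = n₁ + n₂ − 2 = 8 + 13 − 2 = 19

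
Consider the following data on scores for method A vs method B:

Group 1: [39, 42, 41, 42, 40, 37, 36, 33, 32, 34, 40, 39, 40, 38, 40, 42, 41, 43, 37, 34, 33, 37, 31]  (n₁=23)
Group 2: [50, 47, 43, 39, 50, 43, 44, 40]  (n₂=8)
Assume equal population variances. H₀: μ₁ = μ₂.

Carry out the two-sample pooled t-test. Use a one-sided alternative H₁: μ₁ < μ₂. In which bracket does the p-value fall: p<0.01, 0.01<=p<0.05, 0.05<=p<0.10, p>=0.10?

x̄₁=37.870, s₁=3.584, n₁=23
x̄₂=44.500, s₂=4.175, n₂=8
s_p² = [22·3.584² + 7·4.175²]/29 = 13.9520
SE = √(s_p²·(1/23+1/8)) = 1.5332
t = (37.870−44.500)/1.5332 = -4.3247
df = 29
p-value (one-sided, H₁ less) = 0.00008
→ bracket: p<0.01

p-value bracket: p<0.01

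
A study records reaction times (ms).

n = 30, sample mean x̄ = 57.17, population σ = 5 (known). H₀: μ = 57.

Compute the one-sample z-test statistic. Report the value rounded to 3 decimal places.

SE = σ/√n = 5/√30 = 0.9129
z = (x̄−μ₀)/SE = (57.17−57)/0.9129 = 0.1862

test statistic = 0.186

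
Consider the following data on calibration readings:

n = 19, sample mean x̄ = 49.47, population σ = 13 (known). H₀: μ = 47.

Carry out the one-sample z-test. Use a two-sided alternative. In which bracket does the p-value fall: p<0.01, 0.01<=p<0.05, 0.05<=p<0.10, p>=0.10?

SE = σ/√n = 13/√19 = 2.9824
z = (x̄−μ₀)/SE = (49.47−47)/2.9824 = 0.8282
p-value (two-sided) = 0.40756
→ bracket: p>=0.10

p-value bracket: p>=0.10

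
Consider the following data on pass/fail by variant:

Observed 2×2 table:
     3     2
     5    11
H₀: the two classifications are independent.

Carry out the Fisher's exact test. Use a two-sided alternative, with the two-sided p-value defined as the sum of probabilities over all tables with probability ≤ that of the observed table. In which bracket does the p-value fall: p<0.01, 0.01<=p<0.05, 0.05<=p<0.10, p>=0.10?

Margins: r₁=5, r₂=16, c₁=8, c₂=13, n=21
p_obs = C(5,3)·C(16,5)/C(21,8); sum pmf over tables with pmf ≤ p_obs
p-value (two-sided) = 0.32537
→ bracket: p>=0.10

p-value bracket: p>=0.10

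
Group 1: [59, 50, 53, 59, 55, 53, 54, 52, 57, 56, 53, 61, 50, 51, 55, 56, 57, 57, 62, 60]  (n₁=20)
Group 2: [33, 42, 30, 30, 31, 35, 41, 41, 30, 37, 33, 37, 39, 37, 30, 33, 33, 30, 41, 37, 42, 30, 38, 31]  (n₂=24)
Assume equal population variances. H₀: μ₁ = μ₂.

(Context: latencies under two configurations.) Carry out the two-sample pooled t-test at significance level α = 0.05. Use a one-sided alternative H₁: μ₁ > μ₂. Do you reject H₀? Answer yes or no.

x̄₁=55.500, s₁=3.547, n₁=20
x̄₂=35.042, s₂=4.398, n₂=24
s_p² = [19·3.547² + 23·4.398²]/42 = 16.2847
SE = √(s_p²·(1/20+1/24)) = 1.2218
t = (55.500−35.042)/1.2218 = 16.7446
df = 42
p-value (one-sided, H₁ greater) = 0.00000
At α=0.05: p < α → reject H₀

reject H₀: yes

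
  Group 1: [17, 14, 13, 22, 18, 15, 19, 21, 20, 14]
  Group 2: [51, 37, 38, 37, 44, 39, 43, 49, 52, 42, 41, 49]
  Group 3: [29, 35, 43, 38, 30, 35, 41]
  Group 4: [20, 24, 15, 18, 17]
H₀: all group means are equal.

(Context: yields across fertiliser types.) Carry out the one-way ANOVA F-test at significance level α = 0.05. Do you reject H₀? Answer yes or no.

reject H₀: yes

Group means [17.30, 43.50, 35.86, 18.80], grand mean 30.588
SSB = Σnᵢ(x̄ᵢ−x̄)² = 4655.478; SSW = ΣΣ(x−x̄ᵢ)² = 636.757
MSB = 4655.478/3 = 1551.8261; MSW = 636.757/30 = 21.2252
F = MSB/MSW = 73.1123
df = (3, 30)
p-value (upper-tail) = 0.00000
At α=0.05: p < α → reject H₀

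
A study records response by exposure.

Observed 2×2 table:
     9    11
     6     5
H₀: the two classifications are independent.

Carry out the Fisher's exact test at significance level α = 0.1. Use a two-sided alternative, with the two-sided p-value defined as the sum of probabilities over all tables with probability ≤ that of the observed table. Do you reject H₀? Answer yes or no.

reject H₀: no

Margins: r₁=20, r₂=11, c₁=15, c₂=16, n=31
p_obs = C(20,9)·C(11,6)/C(31,15); sum pmf over tables with pmf ≤ p_obs
p-value (two-sided) = 0.71599
At α=0.1: p ≥ α → fail to reject H₀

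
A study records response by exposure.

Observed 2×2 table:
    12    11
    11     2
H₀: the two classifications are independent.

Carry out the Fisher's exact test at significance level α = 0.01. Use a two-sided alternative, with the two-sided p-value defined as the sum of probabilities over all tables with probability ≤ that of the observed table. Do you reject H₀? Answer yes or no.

reject H₀: no

Margins: r₁=23, r₂=13, c₁=23, c₂=13, n=36
p_obs = C(23,12)·C(13,11)/C(36,23); sum pmf over tables with pmf ≤ p_obs
p-value (two-sided) = 0.07545
At α=0.01: p ≥ α → fail to reject H₀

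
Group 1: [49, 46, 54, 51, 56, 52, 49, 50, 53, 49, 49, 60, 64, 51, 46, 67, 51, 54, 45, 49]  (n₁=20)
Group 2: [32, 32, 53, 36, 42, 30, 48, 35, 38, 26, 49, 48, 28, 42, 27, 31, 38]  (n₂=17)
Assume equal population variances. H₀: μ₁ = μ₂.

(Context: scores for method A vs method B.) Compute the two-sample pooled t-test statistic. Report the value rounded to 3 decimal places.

x̄₁=52.250, s₁=5.757, n₁=20
x̄₂=37.353, s₂=8.418, n₂=17
s_p² = [19·5.757² + 16·8.418²]/35 = 50.3895
SE = √(s_p²·(1/20+1/17)) = 2.3417
t = (52.250−37.353)/2.3417 = 6.3616
df = 35

test statistic = 6.362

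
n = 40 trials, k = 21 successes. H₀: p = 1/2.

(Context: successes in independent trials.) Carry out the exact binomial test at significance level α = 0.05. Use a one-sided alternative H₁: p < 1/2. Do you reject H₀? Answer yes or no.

reject H₀: no

Exact binomial: n=40, k=21, p₀=1/2=0.5000
P(X≤21) from Σ C(n,i)·p₀^i·(1−p₀)^(n−i)
p-value (one-sided, H₁ less) = 0.68209
At α=0.05: p ≥ α → fail to reject H₀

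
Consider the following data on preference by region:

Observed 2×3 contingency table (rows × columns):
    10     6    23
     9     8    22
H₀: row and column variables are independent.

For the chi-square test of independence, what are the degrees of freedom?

degrees of freedom = 2

df = (r−1)(c−1) = (2−1)·(3−1) = 2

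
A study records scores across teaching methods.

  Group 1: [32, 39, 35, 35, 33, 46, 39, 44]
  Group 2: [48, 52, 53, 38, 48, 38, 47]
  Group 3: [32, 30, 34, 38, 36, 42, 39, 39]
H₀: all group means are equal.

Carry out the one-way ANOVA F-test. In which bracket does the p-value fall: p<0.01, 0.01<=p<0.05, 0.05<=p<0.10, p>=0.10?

p-value bracket: p<0.01

Group means [37.88, 46.29, 36.25], grand mean 39.870
SSB = Σnᵢ(x̄ᵢ−x̄)² = 424.805; SSW = ΣΣ(x−x̄ᵢ)² = 515.804
MSB = 424.805/2 = 212.4026; MSW = 515.804/20 = 25.7902
F = MSB/MSW = 8.2358
df = (2, 20)
p-value (upper-tail) = 0.00246
→ bracket: p<0.01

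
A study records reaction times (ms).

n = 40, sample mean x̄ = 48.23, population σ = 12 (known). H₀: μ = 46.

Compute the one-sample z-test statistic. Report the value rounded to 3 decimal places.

SE = σ/√n = 12/√40 = 1.8974
z = (x̄−μ₀)/SE = (48.23−46)/1.8974 = 1.1753

test statistic = 1.175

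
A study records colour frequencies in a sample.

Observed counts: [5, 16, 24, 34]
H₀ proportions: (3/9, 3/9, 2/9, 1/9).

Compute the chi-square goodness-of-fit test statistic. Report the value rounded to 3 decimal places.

test statistic = 96.177

n = 79; E_i = n·p_i = [26.33, 26.33, 17.56, 8.78]
χ² = (5−26.33)²/26.33 + (16−26.33)²/26.33 + (24−17.56)²/17.56 + (34−8.78)²/8.78 = 96.1772
df = 3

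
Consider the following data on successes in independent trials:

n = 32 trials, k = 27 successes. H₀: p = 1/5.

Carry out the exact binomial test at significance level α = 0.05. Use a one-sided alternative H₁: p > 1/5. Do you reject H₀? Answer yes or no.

reject H₀: yes

Exact binomial: n=32, k=27, p₀=1/5=0.2000
P(X≥27) from Σ C(n,i)·p₀^i·(1−p₀)^(n−i)
p-value (one-sided, H₁ greater) = 0.00000
At α=0.05: p < α → reject H₀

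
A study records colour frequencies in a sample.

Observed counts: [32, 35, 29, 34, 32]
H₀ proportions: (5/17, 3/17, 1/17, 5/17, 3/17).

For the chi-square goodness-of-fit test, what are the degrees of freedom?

df = k − 1 = 5 − 1 = 4

degrees of freedom = 4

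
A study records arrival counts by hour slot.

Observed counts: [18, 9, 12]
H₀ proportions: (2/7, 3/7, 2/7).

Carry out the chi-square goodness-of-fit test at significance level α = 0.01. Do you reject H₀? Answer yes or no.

n = 39; E_i = n·p_i = [11.14, 16.71, 11.14]
χ² = (18−11.14)²/11.14 + (9−16.71)²/16.71 + (12−11.14)²/11.14 = 7.8462
df = 2
p-value (upper-tail) = 0.01978
At α=0.01: p ≥ α → fail to reject H₀

reject H₀: no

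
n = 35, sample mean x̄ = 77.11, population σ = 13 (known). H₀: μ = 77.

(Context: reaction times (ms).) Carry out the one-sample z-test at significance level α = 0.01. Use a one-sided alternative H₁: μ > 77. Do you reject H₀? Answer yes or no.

SE = σ/√n = 13/√35 = 2.1974
z = (x̄−μ₀)/SE = (77.11−77)/2.1974 = 0.0501
p-value (one-sided, H₁ greater) = 0.48004
At α=0.01: p ≥ α → fail to reject H₀

reject H₀: no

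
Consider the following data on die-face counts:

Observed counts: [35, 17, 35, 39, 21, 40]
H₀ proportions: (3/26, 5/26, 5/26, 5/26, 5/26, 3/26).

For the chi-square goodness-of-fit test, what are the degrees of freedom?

df = k − 1 = 6 − 1 = 5

degrees of freedom = 5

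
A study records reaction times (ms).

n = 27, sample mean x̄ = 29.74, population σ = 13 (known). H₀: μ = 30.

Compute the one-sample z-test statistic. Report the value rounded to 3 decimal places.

test statistic = -0.104

SE = σ/√n = 13/√27 = 2.5019
z = (x̄−μ₀)/SE = (29.74−30)/2.5019 = -0.1039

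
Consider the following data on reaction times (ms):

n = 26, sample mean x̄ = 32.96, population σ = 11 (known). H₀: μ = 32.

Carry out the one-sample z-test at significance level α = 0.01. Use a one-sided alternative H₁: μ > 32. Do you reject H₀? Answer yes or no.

reject H₀: no

SE = σ/√n = 11/√26 = 2.1573
z = (x̄−μ₀)/SE = (32.96−32)/2.1573 = 0.4450
p-value (one-sided, H₁ greater) = 0.32816
At α=0.01: p ≥ α → fail to reject H₀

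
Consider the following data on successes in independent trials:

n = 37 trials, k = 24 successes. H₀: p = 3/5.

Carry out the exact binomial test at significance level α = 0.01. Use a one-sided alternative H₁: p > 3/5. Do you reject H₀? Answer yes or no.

reject H₀: no

Exact binomial: n=37, k=24, p₀=3/5=0.6000
P(X≥24) from Σ C(n,i)·p₀^i·(1−p₀)^(n−i)
p-value (one-sided, H₁ greater) = 0.33499
At α=0.01: p ≥ α → fail to reject H₀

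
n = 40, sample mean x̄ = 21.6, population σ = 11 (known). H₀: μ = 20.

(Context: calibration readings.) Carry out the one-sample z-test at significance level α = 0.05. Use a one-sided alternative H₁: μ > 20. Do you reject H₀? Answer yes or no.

SE = σ/√n = 11/√40 = 1.7393
z = (x̄−μ₀)/SE = (21.6−20)/1.7393 = 0.9199
p-value (one-sided, H₁ greater) = 0.17880
At α=0.05: p ≥ α → fail to reject H₀

reject H₀: no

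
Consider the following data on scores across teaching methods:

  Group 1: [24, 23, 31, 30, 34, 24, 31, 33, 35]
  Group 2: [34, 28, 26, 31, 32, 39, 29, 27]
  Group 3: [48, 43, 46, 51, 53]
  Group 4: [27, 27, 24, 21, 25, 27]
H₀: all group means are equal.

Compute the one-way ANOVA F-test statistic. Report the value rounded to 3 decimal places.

Group means [29.44, 30.75, 48.20, 25.17], grand mean 32.250
SSB = Σnᵢ(x̄ᵢ−x̄)² = 1661.894; SSW = ΣΣ(x−x̄ᵢ)² = 389.356
MSB = 1661.894/3 = 553.9648; MSW = 389.356/24 = 16.2231
F = MSB/MSW = 34.1466
df = (3, 24)

test statistic = 34.147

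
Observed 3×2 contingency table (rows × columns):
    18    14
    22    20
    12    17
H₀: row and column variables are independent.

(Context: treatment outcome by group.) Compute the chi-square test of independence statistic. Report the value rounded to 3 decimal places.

Row totals [32, 42, 29], col totals [52, 51], n=103
χ² = (18−16.16)²/16.16 + (14−15.84)²/15.84 + (22−21.20)²/21.20 + (20−20.80)²/20.80 + (12−14.64)²/14.64 + (17−14.36)²/14.36 = 1.4477
df = 2

test statistic = 1.448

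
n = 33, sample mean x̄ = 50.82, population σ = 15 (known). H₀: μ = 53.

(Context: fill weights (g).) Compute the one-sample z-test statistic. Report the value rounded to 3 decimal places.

test statistic = -0.835

SE = σ/√n = 15/√33 = 2.6112
z = (x̄−μ₀)/SE = (50.82−53)/2.6112 = -0.8349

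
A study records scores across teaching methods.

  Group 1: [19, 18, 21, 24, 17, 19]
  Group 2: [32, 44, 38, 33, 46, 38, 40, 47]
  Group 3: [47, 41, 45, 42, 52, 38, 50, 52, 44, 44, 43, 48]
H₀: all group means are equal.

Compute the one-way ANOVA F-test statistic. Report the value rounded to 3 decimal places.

test statistic = 67.020

Group means [19.67, 39.75, 45.50], grand mean 37.769
SSB = Σnᵢ(x̄ᵢ−x̄)² = 2714.782; SSW = ΣΣ(x−x̄ᵢ)² = 465.833
MSB = 2714.782/2 = 1357.3910; MSW = 465.833/23 = 20.2536
F = MSB/MSW = 67.0197
df = (2, 23)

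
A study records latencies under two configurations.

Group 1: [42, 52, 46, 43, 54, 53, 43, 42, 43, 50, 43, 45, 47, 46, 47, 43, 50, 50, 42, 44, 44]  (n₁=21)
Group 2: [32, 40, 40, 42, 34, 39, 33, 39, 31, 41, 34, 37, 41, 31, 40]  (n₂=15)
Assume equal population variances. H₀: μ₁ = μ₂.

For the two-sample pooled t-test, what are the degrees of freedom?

df = n₁ + n₂ − 2 = 21 + 15 − 2 = 34

degrees of freedom = 34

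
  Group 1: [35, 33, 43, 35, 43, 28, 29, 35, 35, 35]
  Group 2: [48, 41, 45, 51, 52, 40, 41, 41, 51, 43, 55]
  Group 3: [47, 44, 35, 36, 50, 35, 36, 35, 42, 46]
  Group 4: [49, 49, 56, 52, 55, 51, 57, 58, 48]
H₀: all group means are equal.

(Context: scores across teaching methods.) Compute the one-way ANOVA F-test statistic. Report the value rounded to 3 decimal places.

test statistic = 21.150

Group means [35.10, 46.18, 40.60, 52.78], grand mean 43.500
SSB = Σnᵢ(x̄ᵢ−x̄)² = 1643.508; SSW = ΣΣ(x−x̄ᵢ)² = 932.492
MSB = 1643.508/3 = 547.8360; MSW = 932.492/36 = 25.9026
F = MSB/MSW = 21.1499
df = (3, 36)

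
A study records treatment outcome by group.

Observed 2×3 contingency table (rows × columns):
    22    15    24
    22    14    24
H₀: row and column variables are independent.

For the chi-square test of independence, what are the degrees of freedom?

degrees of freedom = 2

df = (r−1)(c−1) = (2−1)·(3−1) = 2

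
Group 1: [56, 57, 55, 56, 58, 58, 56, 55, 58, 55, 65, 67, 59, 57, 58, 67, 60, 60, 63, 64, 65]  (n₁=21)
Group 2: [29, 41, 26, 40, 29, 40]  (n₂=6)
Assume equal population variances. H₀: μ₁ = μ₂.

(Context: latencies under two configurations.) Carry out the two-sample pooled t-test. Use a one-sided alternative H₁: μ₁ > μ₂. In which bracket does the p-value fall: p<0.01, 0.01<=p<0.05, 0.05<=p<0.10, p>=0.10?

p-value bracket: p<0.01

x̄₁=59.476, s₁=4.033, n₁=21
x̄₂=34.167, s₂=6.853, n₂=6
s_p² = [20·4.033² + 5·6.853²]/25 = 22.4029
SE = √(s_p²·(1/21+1/6)) = 2.1910
t = (59.476−34.167)/2.1910 = 11.5514
df = 25
p-value (one-sided, H₁ greater) = 0.00000
→ bracket: p<0.01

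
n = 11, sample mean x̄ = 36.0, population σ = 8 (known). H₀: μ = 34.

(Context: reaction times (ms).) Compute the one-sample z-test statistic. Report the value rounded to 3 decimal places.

test statistic = 0.829

SE = σ/√n = 8/√11 = 2.4121
z = (x̄−μ₀)/SE = (36.0−34)/2.4121 = 0.8292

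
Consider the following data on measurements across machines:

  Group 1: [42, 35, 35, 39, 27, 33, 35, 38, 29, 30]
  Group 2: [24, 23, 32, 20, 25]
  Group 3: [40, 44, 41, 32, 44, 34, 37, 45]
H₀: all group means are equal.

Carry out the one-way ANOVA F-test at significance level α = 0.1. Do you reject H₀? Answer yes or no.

Group means [34.30, 24.80, 39.62], grand mean 34.087
SSB = Σnᵢ(x̄ᵢ−x̄)² = 677.051; SSW = ΣΣ(x−x̄ᵢ)² = 442.775
MSB = 677.051/2 = 338.5255; MSW = 442.775/20 = 22.1387
F = MSB/MSW = 15.2911
df = (2, 20)
p-value (upper-tail) = 0.00009
At α=0.1: p < α → reject H₀

reject H₀: yes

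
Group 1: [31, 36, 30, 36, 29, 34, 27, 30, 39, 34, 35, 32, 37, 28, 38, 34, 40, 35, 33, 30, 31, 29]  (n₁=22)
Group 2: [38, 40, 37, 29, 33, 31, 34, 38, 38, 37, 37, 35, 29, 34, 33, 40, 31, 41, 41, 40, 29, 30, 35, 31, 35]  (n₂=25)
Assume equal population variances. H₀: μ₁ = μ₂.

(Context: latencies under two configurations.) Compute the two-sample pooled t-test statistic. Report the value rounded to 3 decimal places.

x̄₁=33.091, s₁=3.676, n₁=22
x̄₂=35.040, s₂=3.963, n₂=25
s_p² = [21·3.676² + 24·3.963²]/45 = 14.6840
SE = √(s_p²·(1/22+1/25)) = 1.1202
t = (33.091−35.040)/1.1202 = -1.7400
df = 45

test statistic = -1.740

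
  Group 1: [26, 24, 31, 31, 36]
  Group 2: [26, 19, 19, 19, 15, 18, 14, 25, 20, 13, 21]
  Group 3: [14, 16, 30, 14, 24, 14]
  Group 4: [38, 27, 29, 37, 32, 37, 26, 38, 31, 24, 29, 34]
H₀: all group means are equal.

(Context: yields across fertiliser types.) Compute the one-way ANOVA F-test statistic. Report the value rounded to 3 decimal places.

test statistic = 17.228

Group means [29.60, 19.00, 18.67, 31.83], grand mean 25.029
SSB = Σnᵢ(x̄ᵢ−x̄)² = 1302.771; SSW = ΣΣ(x−x̄ᵢ)² = 756.200
MSB = 1302.771/3 = 434.2569; MSW = 756.200/30 = 25.2067
F = MSB/MSW = 17.2279
df = (3, 30)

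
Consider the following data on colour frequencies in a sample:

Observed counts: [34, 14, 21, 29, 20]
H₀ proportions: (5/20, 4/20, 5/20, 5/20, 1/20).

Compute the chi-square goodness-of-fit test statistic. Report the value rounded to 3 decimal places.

test statistic = 40.746

n = 118; E_i = n·p_i = [29.50, 23.60, 29.50, 29.50, 5.90]
χ² = (34−29.50)²/29.50 + (14−23.60)²/23.60 + (21−29.50)²/29.50 + (29−29.50)²/29.50 + (20−5.90)²/5.90 = 40.7458
df = 4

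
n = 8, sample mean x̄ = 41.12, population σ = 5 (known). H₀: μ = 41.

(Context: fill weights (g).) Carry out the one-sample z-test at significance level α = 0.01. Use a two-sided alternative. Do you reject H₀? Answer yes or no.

SE = σ/√n = 5/√8 = 1.7678
z = (x̄−μ₀)/SE = (41.12−41)/1.7678 = 0.0679
p-value (two-sided) = 0.94588
At α=0.01: p ≥ α → fail to reject H₀

reject H₀: no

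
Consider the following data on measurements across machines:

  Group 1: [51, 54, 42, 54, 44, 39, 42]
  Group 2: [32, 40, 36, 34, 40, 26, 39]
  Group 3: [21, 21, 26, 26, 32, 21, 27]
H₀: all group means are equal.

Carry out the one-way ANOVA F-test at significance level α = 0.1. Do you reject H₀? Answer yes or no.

Group means [46.57, 35.29, 24.86], grand mean 35.571
SSB = Σnᵢ(x̄ᵢ−x̄)² = 1651.143; SSW = ΣΣ(x−x̄ᵢ)² = 496.000
MSB = 1651.143/2 = 825.5714; MSW = 496.000/18 = 27.5556
F = MSB/MSW = 29.9603
df = (2, 18)
p-value (upper-tail) = 0.00000
At α=0.1: p < α → reject H₀

reject H₀: yes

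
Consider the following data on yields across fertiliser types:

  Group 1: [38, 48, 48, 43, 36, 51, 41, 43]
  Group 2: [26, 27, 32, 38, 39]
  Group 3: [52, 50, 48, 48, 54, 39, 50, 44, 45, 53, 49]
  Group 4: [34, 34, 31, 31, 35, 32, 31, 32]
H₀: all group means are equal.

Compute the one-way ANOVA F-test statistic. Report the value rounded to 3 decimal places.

Group means [43.50, 32.40, 48.36, 32.50], grand mean 40.688
SSB = Σnᵢ(x̄ᵢ−x̄)² = 1591.130; SSW = ΣΣ(x−x̄ᵢ)² = 543.745
MSB = 1591.130/3 = 530.3765; MSW = 543.745/28 = 19.4195
F = MSB/MSW = 27.3116
df = (3, 28)

test statistic = 27.312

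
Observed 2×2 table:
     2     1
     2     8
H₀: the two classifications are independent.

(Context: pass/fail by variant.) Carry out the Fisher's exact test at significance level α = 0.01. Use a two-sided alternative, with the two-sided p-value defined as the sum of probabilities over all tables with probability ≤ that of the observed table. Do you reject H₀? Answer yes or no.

reject H₀: no

Margins: r₁=3, r₂=10, c₁=4, c₂=9, n=13
p_obs = C(3,2)·C(10,2)/C(13,4); sum pmf over tables with pmf ≤ p_obs
p-value (two-sided) = 0.20280
At α=0.01: p ≥ α → fail to reject H₀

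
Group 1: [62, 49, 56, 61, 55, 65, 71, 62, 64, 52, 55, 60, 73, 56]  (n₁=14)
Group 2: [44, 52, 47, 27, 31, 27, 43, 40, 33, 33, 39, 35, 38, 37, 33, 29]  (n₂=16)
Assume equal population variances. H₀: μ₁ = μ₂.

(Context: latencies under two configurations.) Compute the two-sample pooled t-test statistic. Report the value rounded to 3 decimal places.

x̄₁=60.071, s₁=6.833, n₁=14
x̄₂=36.750, s₂=7.188, n₂=16
s_p² = [13·6.833² + 15·7.188²]/28 = 49.3546
SE = √(s_p²·(1/14+1/16)) = 2.5710
t = (60.071−36.750)/2.5710 = 9.0710
df = 28

test statistic = 9.071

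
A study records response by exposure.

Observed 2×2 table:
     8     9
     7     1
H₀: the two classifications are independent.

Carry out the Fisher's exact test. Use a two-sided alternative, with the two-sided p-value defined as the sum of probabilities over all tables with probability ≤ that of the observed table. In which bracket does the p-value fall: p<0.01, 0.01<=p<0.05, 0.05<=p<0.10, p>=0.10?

Margins: r₁=17, r₂=8, c₁=15, c₂=10, n=25
p_obs = C(17,8)·C(8,7)/C(25,15); sum pmf over tables with pmf ≤ p_obs
p-value (two-sided) = 0.08754
→ bracket: 0.05<=p<0.10

p-value bracket: 0.05<=p<0.10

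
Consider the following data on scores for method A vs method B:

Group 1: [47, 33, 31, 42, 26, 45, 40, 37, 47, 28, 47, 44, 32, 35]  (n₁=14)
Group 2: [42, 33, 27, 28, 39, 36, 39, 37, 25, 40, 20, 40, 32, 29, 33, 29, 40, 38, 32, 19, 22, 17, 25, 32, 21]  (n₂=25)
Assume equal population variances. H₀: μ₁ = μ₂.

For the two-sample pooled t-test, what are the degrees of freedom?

degrees of freedom = 37

df = n₁ + n₂ − 2 = 14 + 25 − 2 = 37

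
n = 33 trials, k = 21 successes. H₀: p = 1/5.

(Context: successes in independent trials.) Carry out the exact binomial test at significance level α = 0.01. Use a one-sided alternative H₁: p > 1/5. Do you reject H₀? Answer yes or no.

reject H₀: yes

Exact binomial: n=33, k=21, p₀=1/5=0.2000
P(X≥21) from Σ C(n,i)·p₀^i·(1−p₀)^(n−i)
p-value (one-sided, H₁ greater) = 0.00000
At α=0.01: p < α → reject H₀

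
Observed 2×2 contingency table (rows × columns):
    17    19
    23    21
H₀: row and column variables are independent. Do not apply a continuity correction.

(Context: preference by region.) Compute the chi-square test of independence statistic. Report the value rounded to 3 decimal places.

Row totals [36, 44], col totals [40, 40], n=80
χ² = (17−18.00)²/18.00 + (19−18.00)²/18.00 + (23−22.00)²/22.00 + (21−22.00)²/22.00 = 0.2020
df = 1

test statistic = 0.202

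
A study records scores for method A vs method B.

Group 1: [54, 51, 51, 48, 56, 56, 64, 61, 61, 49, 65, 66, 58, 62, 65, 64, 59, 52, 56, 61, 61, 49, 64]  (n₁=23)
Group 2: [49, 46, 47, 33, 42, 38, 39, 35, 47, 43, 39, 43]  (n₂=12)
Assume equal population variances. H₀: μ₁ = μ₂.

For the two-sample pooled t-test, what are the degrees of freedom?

df = n₁ + n₂ − 2 = 23 + 12 − 2 = 33

degrees of freedom = 33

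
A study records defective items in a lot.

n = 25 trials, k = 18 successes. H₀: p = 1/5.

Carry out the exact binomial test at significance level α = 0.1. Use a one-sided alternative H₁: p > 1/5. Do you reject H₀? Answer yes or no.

reject H₀: yes

Exact binomial: n=25, k=18, p₀=1/5=0.2000
P(X≥18) from Σ C(n,i)·p₀^i·(1−p₀)^(n−i)
p-value (one-sided, H₁ greater) = 0.00000
At α=0.1: p < α → reject H₀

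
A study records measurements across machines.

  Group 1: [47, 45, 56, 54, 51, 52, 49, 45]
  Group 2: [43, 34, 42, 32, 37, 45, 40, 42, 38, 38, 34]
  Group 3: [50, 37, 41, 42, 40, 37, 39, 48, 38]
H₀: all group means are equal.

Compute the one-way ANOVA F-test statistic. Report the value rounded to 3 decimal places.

Group means [49.88, 38.64, 41.33], grand mean 42.714
SSB = Σnᵢ(x̄ᵢ−x̄)² = 610.294; SSW = ΣΣ(x−x̄ᵢ)² = 467.420
MSB = 610.294/2 = 305.1469; MSW = 467.420/25 = 18.6968
F = MSB/MSW = 16.3208
df = (2, 25)

test statistic = 16.321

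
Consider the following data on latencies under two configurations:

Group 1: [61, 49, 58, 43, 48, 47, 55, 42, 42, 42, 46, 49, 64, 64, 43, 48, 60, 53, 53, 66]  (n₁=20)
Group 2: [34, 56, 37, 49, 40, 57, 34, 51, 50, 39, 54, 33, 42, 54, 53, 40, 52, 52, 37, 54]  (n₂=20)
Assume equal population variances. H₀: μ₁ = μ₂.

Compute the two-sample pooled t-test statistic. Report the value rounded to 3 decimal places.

test statistic = 2.204

x̄₁=51.650, s₁=8.100, n₁=20
x̄₂=45.900, s₂=8.397, n₂=20
s_p² = [19·8.100² + 19·8.397²]/38 = 68.0618
SE = √(s_p²·(1/20+1/20)) = 2.6089
t = (51.650−45.900)/2.6089 = 2.2040
df = 38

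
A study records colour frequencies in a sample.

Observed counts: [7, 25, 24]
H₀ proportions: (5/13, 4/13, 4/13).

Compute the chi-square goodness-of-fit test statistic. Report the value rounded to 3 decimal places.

test statistic = 15.976

n = 56; E_i = n·p_i = [21.54, 17.23, 17.23]
χ² = (7−21.54)²/21.54 + (25−17.23)²/17.23 + (24−17.23)²/17.23 = 15.9759
df = 2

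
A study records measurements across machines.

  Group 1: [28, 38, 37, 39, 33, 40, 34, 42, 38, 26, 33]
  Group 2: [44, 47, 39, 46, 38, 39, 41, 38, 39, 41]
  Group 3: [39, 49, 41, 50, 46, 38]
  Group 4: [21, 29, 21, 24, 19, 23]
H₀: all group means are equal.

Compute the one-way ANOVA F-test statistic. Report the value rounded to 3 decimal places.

Group means [35.27, 41.20, 43.83, 22.83], grand mean 36.364
SSB = Σnᵢ(x̄ᵢ−x̄)² = 1680.188; SSW = ΣΣ(x−x̄ᵢ)² = 545.448
MSB = 1680.188/3 = 560.0626; MSW = 545.448/29 = 18.8086
F = MSB/MSW = 29.7770
df = (3, 29)

test statistic = 29.777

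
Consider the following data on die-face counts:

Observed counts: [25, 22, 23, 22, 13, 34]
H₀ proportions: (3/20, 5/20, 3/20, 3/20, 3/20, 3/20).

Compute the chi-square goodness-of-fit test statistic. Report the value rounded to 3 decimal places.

test statistic = 17.038

n = 139; E_i = n·p_i = [20.85, 34.75, 20.85, 20.85, 20.85, 20.85]
χ² = (25−20.85)²/20.85 + (22−34.75)²/34.75 + (23−20.85)²/20.85 + (22−20.85)²/20.85 + (13−20.85)²/20.85 + (34−20.85)²/20.85 = 17.0384
df = 5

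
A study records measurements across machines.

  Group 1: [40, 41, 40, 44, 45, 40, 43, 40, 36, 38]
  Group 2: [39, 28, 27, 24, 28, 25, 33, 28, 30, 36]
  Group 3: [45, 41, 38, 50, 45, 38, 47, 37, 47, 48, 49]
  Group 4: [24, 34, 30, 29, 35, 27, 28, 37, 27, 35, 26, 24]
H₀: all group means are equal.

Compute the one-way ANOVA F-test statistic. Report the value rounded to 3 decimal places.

Group means [40.70, 29.80, 44.09, 29.67], grand mean 35.953
SSB = Σnᵢ(x̄ᵢ−x̄)² = 1806.631; SSW = ΣΣ(x−x̄ᵢ)² = 725.276
MSB = 1806.631/3 = 602.2104; MSW = 725.276/39 = 18.5968
F = MSB/MSW = 32.3824
df = (3, 39)

test statistic = 32.382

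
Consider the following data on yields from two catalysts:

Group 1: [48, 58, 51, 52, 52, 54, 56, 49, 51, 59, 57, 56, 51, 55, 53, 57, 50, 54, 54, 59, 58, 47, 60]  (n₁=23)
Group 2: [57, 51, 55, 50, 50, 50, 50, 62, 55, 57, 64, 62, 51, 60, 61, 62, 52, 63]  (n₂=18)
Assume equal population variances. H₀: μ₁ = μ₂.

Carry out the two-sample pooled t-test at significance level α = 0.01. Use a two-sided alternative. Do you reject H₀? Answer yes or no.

reject H₀: no

x̄₁=53.957, s₁=3.735, n₁=23
x̄₂=56.222, s₂=5.287, n₂=18
s_p² = [22·3.735² + 17·5.287²]/39 = 20.0530
SE = √(s_p²·(1/23+1/18)) = 1.4092
t = (53.957−56.222)/1.4092 = -1.6078
df = 39
p-value (two-sided) = 0.11595
At α=0.01: p ≥ α → fail to reject H₀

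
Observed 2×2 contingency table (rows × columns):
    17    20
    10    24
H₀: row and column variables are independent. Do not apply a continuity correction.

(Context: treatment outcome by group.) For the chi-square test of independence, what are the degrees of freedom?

degrees of freedom = 1

df = (r−1)(c−1) = (2−1)·(2−1) = 1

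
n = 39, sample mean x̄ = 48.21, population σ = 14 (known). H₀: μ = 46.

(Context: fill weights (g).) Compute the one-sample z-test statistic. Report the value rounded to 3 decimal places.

test statistic = 0.986

SE = σ/√n = 14/√39 = 2.2418
z = (x̄−μ₀)/SE = (48.21−46)/2.2418 = 0.9858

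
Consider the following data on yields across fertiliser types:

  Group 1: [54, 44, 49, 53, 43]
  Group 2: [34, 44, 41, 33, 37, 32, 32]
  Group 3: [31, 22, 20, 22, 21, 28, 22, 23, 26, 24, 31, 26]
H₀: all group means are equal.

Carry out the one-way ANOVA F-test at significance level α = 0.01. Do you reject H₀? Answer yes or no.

reject H₀: yes

Group means [48.60, 36.14, 24.67], grand mean 33.000
SSB = Σnᵢ(x̄ᵢ−x̄)² = 2119.276; SSW = ΣΣ(x−x̄ᵢ)² = 390.724
MSB = 2119.276/2 = 1059.6381; MSW = 390.724/21 = 18.6059
F = MSB/MSW = 56.9517
df = (2, 21)
p-value (upper-tail) = 0.00000
At α=0.01: p < α → reject H₀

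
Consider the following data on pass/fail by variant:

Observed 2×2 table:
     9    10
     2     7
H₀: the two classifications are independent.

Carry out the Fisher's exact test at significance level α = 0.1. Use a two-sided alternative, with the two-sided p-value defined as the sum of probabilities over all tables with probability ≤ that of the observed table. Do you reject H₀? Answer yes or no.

Margins: r₁=19, r₂=9, c₁=11, c₂=17, n=28
p_obs = C(19,9)·C(9,2)/C(28,11); sum pmf over tables with pmf ≤ p_obs
p-value (two-sided) = 0.24950
At α=0.1: p ≥ α → fail to reject H₀

reject H₀: no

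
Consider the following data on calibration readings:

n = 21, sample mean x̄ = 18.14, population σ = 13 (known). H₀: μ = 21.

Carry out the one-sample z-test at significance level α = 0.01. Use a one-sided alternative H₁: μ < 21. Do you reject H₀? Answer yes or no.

reject H₀: no

SE = σ/√n = 13/√21 = 2.8368
z = (x̄−μ₀)/SE = (18.14−21)/2.8368 = -1.0082
p-value (one-sided, H₁ less) = 0.15669
At α=0.01: p ≥ α → fail to reject H₀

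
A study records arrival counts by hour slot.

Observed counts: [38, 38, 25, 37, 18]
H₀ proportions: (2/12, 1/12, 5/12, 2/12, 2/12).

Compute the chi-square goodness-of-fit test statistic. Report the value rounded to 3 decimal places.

n = 156; E_i = n·p_i = [26.00, 13.00, 65.00, 26.00, 26.00]
χ² = (38−26.00)²/26.00 + (38−13.00)²/13.00 + (25−65.00)²/65.00 + (37−26.00)²/26.00 + (18−26.00)²/26.00 = 85.3462
df = 4

test statistic = 85.346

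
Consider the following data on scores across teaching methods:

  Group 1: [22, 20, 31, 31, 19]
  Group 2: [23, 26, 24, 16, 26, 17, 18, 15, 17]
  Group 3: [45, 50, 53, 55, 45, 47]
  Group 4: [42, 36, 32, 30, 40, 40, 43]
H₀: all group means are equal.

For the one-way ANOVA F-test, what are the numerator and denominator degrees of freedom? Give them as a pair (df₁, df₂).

k = 4 groups, N = 27 total
df = (k−1, N−k) = (4−1, 27−4) = (3, 23)

degrees of freedom = [3, 23]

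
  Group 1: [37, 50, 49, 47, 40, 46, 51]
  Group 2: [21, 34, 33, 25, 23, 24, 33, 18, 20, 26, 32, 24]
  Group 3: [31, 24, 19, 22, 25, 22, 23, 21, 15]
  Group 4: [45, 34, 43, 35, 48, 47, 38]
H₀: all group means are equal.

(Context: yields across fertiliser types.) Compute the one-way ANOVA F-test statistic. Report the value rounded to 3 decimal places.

test statistic = 38.286

Group means [45.71, 26.08, 22.44, 41.43], grand mean 32.143
SSB = Σnᵢ(x̄ᵢ−x̄)² = 3180.004; SSW = ΣΣ(x−x̄ᵢ)² = 858.282
MSB = 3180.004/3 = 1060.0013; MSW = 858.282/31 = 27.6865
F = MSB/MSW = 38.2858
df = (3, 31)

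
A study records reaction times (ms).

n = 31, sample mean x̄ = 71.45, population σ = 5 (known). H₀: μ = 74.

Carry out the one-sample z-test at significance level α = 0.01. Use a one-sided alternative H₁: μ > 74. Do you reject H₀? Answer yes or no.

reject H₀: no

SE = σ/√n = 5/√31 = 0.8980
z = (x̄−μ₀)/SE = (71.45−74)/0.8980 = -2.8396
p-value (one-sided, H₁ greater) = 0.99774
At α=0.01: p ≥ α → fail to reject H₀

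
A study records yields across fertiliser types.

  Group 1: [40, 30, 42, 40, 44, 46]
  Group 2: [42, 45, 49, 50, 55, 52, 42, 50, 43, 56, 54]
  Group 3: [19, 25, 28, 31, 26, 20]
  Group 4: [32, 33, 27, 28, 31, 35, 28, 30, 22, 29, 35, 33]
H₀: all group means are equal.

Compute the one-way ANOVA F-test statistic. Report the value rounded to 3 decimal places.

Group means [40.33, 48.91, 24.83, 30.25], grand mean 36.914
SSB = Σnᵢ(x̄ᵢ−x̄)² = 3061.417; SSW = ΣΣ(x−x̄ᵢ)² = 687.326
MSB = 3061.417/3 = 1020.4724; MSW = 687.326/31 = 22.1718
F = MSB/MSW = 46.0257
df = (3, 31)

test statistic = 46.026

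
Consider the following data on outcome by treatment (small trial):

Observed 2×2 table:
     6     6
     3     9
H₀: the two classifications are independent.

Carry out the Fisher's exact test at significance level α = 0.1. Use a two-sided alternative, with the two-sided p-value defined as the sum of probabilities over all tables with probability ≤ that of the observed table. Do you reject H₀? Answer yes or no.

Margins: r₁=12, r₂=12, c₁=9, c₂=15, n=24
p_obs = C(12,6)·C(12,3)/C(24,9); sum pmf over tables with pmf ≤ p_obs
p-value (two-sided) = 0.40032
At α=0.1: p ≥ α → fail to reject H₀

reject H₀: no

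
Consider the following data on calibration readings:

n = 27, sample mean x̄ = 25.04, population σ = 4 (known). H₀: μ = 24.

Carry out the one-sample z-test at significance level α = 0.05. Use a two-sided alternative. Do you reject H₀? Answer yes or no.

reject H₀: no

SE = σ/√n = 4/√27 = 0.7698
z = (x̄−μ₀)/SE = (25.04−24)/0.7698 = 1.3510
p-value (two-sided) = 0.17670
At α=0.05: p ≥ α → fail to reject H₀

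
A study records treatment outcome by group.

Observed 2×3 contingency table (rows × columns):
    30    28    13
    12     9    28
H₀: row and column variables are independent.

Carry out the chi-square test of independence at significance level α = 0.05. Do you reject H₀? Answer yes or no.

reject H₀: yes

Row totals [71, 49], col totals [42, 37, 41], n=120
χ² = (30−24.85)²/24.85 + (28−21.89)²/21.89 + (13−24.26)²/24.26 + (12−17.15)²/17.15 + (9−15.11)²/15.11 + (28−16.74)²/16.74 = 19.5837
df = 2
p-value (upper-tail) = 0.00006
At α=0.05: p < α → reject H₀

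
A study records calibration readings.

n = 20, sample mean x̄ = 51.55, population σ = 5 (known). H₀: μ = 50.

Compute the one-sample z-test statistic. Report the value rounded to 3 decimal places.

SE = σ/√n = 5/√20 = 1.1180
z = (x̄−μ₀)/SE = (51.55−50)/1.1180 = 1.3864

test statistic = 1.386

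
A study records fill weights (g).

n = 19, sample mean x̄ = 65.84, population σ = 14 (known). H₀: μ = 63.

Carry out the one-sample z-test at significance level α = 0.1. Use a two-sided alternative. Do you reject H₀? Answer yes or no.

SE = σ/√n = 14/√19 = 3.2118
z = (x̄−μ₀)/SE = (65.84−63)/3.2118 = 0.8842
p-value (two-sided) = 0.37657
At α=0.1: p ≥ α → fail to reject H₀

reject H₀: no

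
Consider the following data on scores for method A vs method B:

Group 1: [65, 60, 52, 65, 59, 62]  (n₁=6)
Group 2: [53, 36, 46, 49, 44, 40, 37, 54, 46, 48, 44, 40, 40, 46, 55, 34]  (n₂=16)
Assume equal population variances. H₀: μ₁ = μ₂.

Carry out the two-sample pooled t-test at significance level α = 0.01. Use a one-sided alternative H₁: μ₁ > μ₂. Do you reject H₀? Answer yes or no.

reject H₀: yes

x̄₁=60.500, s₁=4.848, n₁=6
x̄₂=44.500, s₂=6.387, n₂=16
s_p² = [5·4.848² + 15·6.387²]/20 = 36.4750
SE = √(s_p²·(1/6+1/16)) = 2.8912
t = (60.500−44.500)/2.8912 = 5.5341
df = 20
p-value (one-sided, H₁ greater) = 0.00001
At α=0.01: p < α → reject H₀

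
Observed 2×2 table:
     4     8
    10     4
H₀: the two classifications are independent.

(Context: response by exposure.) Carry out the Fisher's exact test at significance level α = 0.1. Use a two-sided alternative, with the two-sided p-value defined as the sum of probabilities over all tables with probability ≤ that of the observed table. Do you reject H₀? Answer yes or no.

Margins: r₁=12, r₂=14, c₁=14, c₂=12, n=26
p_obs = C(12,4)·C(14,10)/C(26,14); sum pmf over tables with pmf ≤ p_obs
p-value (two-sided) = 0.11314
At α=0.1: p ≥ α → fail to reject H₀

reject H₀: no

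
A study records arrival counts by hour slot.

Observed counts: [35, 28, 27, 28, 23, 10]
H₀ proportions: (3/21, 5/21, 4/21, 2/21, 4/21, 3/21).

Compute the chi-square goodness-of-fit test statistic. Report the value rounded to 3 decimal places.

test statistic = 30.485

n = 151; E_i = n·p_i = [21.57, 35.95, 28.76, 14.38, 28.76, 21.57]
χ² = (35−21.57)²/21.57 + (28−35.95)²/35.95 + (27−28.76)²/28.76 + (28−14.38)²/14.38 + (23−28.76)²/28.76 + (10−21.57)²/21.57 = 30.4854
df = 5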